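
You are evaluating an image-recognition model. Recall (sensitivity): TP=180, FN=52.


Recall = TP/(TP+FN)
= 180/(180+52)
= 180/232 = 77.59%

77.59%


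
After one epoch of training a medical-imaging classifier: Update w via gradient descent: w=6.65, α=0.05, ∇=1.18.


w_new = w - α·∇
= 6.65 - 0.05·1.18
= 6.65 - 0.059
= 6.591

6.591


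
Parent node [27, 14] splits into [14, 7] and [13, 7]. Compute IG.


Parent = [27, 14], H_parent = 0.9262
H_left = 0.9183 (n=21), H_right = 0.9341 (n=20)
H_children = (21/41)·0.9183 + (20/41)·0.9341 = 0.926
IG = 0.9262 - 0.926 = 0.0002

0.0002


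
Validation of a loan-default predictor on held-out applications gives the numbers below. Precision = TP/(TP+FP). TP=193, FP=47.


Precision = TP/(TP+FP)
= 193/(193+47)
= 193/240 = 80.42%

80.42%


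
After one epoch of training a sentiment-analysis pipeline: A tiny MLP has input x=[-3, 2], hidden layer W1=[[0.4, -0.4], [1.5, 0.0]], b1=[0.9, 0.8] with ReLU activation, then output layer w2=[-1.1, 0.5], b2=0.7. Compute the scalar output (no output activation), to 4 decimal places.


z1[0] = (0.4)·(-3) + (-0.4)·(2) + 0.9 = -1.1
z1[1] = (1.5)·(-3) + (0.0)·(2) + 0.8 = -3.7
h = ReLU(z1) = [0.0, 0.0]
output = (-1.1)·(0.0) + (0.5)·(0.0) + 0.7 = 0.7

0.7


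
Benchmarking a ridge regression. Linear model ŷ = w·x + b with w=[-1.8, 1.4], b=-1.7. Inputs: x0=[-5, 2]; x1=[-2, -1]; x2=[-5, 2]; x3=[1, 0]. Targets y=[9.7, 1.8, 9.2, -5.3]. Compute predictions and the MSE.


ŷ0 = (-1.8)·(-5) + (1.4)·(2) - 1.7 = 10.1
ŷ1 = (-1.8)·(-2) + (1.4)·(-1) - 1.7 = 0.5
ŷ2 = (-1.8)·(-5) + (1.4)·(2) - 1.7 = 10.1
ŷ3 = (-1.8)·(1) + (1.4)·(0) - 1.7 = -3.5
errors² = [0.16, 1.69, 0.81, 3.24]
MSE = 5.9000/4 = 1.475

1.475


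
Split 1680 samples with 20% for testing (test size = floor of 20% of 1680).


Test = ⌊1680·20/100⌋ = 336
Train = 1680 - 336 = 1344

Train: 1344, Test: 336


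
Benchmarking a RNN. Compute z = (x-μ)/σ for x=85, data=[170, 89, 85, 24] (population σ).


μ = 92, σ = 51.8797
z = (85 - 92)/51.8797 = -0.1349

-0.1349


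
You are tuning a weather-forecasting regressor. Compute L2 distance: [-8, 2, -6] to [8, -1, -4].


d = √((-8-8)² + (2+ 1)² + (-6+ 4)²)
  = √(256 + 9 + 4)
  = √269 = 16.4012

16.4012


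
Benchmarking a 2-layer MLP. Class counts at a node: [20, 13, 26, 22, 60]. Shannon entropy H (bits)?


Probabilities: [20/141, 13/141, 26/141, 22/141, 60/141] ≈ [0.1418, 0.0922, 0.1844, 0.156, 0.4255]
H = -((20/141)·log₂(20/141) + (13/141)·log₂(13/141) + (26/141)·log₂(26/141) + (22/141)·log₂(22/141) + (60/141)·log₂(60/141))
  = 2.1092 bits

2.1092 bits


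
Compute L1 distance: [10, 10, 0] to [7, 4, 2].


d = |10-7| + |10-4| + |0-2|
  = 3 + 6 + 2
  = 11

11


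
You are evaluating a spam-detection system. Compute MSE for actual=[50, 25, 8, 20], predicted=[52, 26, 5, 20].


Squared errors: (50-52)²=4, (25-26)²=1, (8-5)²=9, (20-20)²=0
Sum = 14
MSE = 14/4 = 7/2

7/2


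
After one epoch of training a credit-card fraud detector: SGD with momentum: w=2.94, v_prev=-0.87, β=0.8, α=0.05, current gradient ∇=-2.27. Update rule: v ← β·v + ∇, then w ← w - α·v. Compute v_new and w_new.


v_new = 0.8·-0.87 - 2.27 = -0.696 - 2.27 = -2.966
w_new = 2.94 - 0.05·-2.966 = 2.94 + 0.1483 = 3.0883

v_new=-2.966, w_new=3.0883


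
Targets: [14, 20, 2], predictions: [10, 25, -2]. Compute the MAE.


Absolute errors: |14-10|=4, |20-25|=5, |2+ 2|=4
Sum = 13
MAE = 13/3 = 13/3

13/3


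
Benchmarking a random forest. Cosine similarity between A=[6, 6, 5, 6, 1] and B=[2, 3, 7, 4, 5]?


A·B = 6·2 + 6·3 + 5·7 + 6·4 + 1·5 = 94
‖A‖ = √134 = 11.5758, ‖B‖ = √103 = 10.1489
cos = 94/(√134·√103) = 94/√13802 = 0.8001

0.8001


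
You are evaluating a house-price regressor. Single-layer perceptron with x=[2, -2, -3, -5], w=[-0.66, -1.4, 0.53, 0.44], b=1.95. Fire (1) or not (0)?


z = (2)·(-0.66) + (-2)·(-1.4) + (-3)·(0.53) + (-5)·(0.44) + 1.95
  = -0.36
step(z) = 0 (z<0)

0


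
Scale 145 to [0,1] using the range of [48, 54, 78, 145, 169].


min=48, max=169
(145-48)/(169-48) = 97/121 = 0.8017

0.8017


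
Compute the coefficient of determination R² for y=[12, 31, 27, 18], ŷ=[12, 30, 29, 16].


ȳ = 22
SS_res = Σ(y-ŷ)² = 9
SS_tot = Σ(y-ȳ)² = 222
R² = 1 - SS_res/SS_tot = 1 - 0.0405 = 0.9595

0.9595


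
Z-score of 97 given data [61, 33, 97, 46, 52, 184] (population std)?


μ = 78.8333, σ = 51.0014
z = (97 - 78.8333)/51.0014 = 0.3562

0.3562


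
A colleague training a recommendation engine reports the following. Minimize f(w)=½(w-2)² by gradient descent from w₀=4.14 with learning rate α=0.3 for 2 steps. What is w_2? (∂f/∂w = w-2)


step 1: grad = 4.14-2 = 2.14; w = 4.14 - 0.3·(2.14) = 3.498
step 2: grad = 3.498-2 = 1.498; w = 3.498 - 0.3·(1.498) = 3.0486

3.0486


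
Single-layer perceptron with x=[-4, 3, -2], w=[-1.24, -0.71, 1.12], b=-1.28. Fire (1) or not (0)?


z = (-4)·(-1.24) + (3)·(-0.71) + (-2)·(1.12) - 1.28
  = -0.69
step(z) = 0 (z<0)

0


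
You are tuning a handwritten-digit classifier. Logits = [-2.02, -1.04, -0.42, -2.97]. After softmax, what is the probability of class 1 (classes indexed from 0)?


Exponentials: e^-2.02=0.1327, e^-1.04=0.3535, e^-0.42=0.657, e^-2.97=0.0513
Sum = 1.1945
Softmax = [0.1111, 0.2959, 0.5501, 0.043]
p[1] = 0.3535/1.1945 = 0.2959

0.2959


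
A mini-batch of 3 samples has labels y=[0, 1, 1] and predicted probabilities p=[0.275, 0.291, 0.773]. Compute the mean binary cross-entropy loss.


L[0] = -ln(1-0.275) = -ln(0.725) = 0.3216
L[1] = -ln(0.291) = 1.2344
L[2] = -ln(0.773) = 0.2575
mean = (0.3216 + 1.2344 + 0.2575)/3 = 0.6045

0.6045


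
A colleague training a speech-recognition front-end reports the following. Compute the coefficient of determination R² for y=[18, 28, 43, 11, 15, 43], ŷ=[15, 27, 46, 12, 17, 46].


ȳ = 26.3333
SS_res = Σ(y-ŷ)² = 33
SS_tot = Σ(y-ȳ)² = 991.33
R² = 1 - SS_res/SS_tot = 1 - 0.0333 = 0.9667

0.9667


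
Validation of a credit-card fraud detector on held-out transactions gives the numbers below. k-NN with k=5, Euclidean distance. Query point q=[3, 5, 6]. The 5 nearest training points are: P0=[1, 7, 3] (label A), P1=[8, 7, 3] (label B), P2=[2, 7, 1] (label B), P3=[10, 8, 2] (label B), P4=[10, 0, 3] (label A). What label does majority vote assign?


d(q,P0) = 4.1231  (label A)
d(q,P1) = 6.1644  (label B)
d(q,P2) = 5.4772  (label B)
d(q,P3) = 8.6023  (label B)
d(q,P4) = 9.1104  (label A)
Votes: A=2, B=3
Majority → B

B


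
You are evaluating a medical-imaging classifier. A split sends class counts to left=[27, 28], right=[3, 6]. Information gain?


Parent = [30, 34], H_parent = 0.9972
H_left = 0.9998 (n=55), H_right = 0.9183 (n=9)
H_children = (55/64)·0.9998 + (9/64)·0.9183 = 0.9883
IG = 0.9972 - 0.9883 = 0.0089

0.0089


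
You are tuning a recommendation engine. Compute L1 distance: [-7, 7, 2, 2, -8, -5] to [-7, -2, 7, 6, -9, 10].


d = |-7+ 7| + |7+ 2| + |2-7| + |2-6| + |-8+ 9| + |-5-10|
  = 0 + 9 + 5 + 4 + 1 + 15
  = 34

34


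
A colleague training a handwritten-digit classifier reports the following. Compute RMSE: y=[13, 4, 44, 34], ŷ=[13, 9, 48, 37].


MSE = 50/4 = 12.5
RMSE = √(50/4) = 3.5355

3.5355


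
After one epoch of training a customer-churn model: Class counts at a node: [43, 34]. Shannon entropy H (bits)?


Probabilities: [43/77, 34/77] ≈ [0.5584, 0.4416]
H = -((43/77)·log₂(43/77) + (34/77)·log₂(34/77))
  = 0.9901 bits

0.9901 bits


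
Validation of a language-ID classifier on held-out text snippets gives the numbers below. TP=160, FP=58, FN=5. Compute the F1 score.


Precision = 160/218 = 0.7339
Recall = 160/165 = 0.9697
F1 = 2·P·R/(P+R) = 2·TP/(2·TP+FP+FN) = 320/(320+58+5) = 320/383 = 0.8355

0.8355


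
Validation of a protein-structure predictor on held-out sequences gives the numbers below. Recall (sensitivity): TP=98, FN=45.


Recall = TP/(TP+FN)
= 98/(98+45)
= 98/143 = 68.53%

68.53%


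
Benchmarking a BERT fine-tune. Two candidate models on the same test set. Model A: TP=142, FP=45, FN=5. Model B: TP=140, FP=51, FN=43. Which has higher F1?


Model A: P=142/187=0.7594, R=142/147=0.966, F1=2PR/(P+R)=2TP/(2TP+FP+FN)=284/334=0.8503
Model B: P=140/191=0.733, R=140/183=0.765, F1=2PR/(P+R)=2TP/(2TP+FP+FN)=280/374=0.7487
0.8503 > 0.7487 → Model A

Model A


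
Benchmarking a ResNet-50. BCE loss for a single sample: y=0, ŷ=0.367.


BCE = -[y·ln(p) + (1-y)·ln(1-p)]
= -0 - 1·ln(1-0.367)
= -ln(0.633) = 0.4573

0.4573


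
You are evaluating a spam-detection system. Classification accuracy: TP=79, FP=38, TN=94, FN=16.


Accuracy = (TP+TN)/(TP+TN+FP+FN)
= (79+94)/(227)
= 173/227 = 76.21%

76.21%


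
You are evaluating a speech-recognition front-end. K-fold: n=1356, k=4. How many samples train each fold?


Fold size = 1356/4 = 339
Training per fold = 1356 - 339 = 1017

1017


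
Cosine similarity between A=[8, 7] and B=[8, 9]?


A·B = 8·8 + 7·9 = 127
‖A‖ = √113 = 10.6301, ‖B‖ = √145 = 12.0416
cos = 127/(√113·√145) = 127/√16385 = 0.9922

0.9922


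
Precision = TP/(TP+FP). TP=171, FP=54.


Precision = TP/(TP+FP)
= 171/(171+54)
= 171/225 = 76.0%

76.0%


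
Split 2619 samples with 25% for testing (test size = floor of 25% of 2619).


Test = ⌊2619·25/100⌋ = 654
Train = 2619 - 654 = 1965

Train: 1965, Test: 654


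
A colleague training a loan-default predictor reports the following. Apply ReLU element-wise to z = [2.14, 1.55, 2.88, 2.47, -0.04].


ReLU(2.14) = max(0, 2.14) = 2.14
ReLU(1.55) = max(0, 1.55) = 1.55
ReLU(2.88) = max(0, 2.88) = 2.88
ReLU(2.47) = max(0, 2.47) = 2.47
ReLU(-0.04) = max(0, -0.04) = 0.0
result = [2.14, 1.55, 2.88, 2.47, 0.0]

[2.14, 1.55, 2.88, 2.47, 0.0]


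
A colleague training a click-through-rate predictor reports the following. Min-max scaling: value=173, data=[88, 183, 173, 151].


min=88, max=183
(173-88)/(183-88) = 85/95 = 0.8947

0.8947


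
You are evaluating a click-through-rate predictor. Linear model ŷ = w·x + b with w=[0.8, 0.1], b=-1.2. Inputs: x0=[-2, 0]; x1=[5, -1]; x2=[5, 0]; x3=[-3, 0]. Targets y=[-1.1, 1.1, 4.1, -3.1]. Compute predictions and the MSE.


ŷ0 = (0.8)·(-2) + (0.1)·(0) - 1.2 = -2.8
ŷ1 = (0.8)·(5) + (0.1)·(-1) - 1.2 = 2.7
ŷ2 = (0.8)·(5) + (0.1)·(0) - 1.2 = 2.8
ŷ3 = (0.8)·(-3) + (0.1)·(0) - 1.2 = -3.6
errors² = [2.89, 2.56, 1.69, 0.25]
MSE = 7.3900/4 = 1.8475

1.8475


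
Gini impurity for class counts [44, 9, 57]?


Probabilities: [44/110, 9/110, 57/110] ≈ [0.4, 0.0818, 0.5182]
Σpᵢ² = (1936 + 81 + 3249)/110² = 5266/12100
Gini = 1 - Σpᵢ² = 1 - 5266/12100 = 0.5648

0.5648


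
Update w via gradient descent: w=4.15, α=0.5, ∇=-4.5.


w_new = w - α·∇
= 4.15 - 0.5·-4.5
= 4.15 + 2.25
= 6.4

6.4


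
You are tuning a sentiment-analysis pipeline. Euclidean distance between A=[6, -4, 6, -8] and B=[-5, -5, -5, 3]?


d = √((6+ 5)² + (-4+ 5)² + (6+ 5)² + (-8-3)²)
  = √(121 + 1 + 121 + 121)
  = √364 = 19.0788

19.0788


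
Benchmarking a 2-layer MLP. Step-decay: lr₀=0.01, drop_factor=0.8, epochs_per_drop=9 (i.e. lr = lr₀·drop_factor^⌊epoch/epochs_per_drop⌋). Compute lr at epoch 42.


n_drops = ⌊42/9⌋ = 4
lr = 0.01·0.8^4 = 0.01·0.4096 = 0.004096

0.004096


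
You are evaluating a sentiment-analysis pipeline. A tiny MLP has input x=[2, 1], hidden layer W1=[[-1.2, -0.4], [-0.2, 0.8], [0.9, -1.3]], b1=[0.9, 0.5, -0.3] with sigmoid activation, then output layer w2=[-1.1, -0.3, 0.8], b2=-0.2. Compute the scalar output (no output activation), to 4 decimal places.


z1[0] = (-1.2)·(2) + (-0.4)·(1) + 0.9 = -1.9
z1[1] = (-0.2)·(2) + (0.8)·(1) + 0.5 = 0.9
z1[2] = (0.9)·(2) + (-1.3)·(1) - 0.3 = 0.2
h = sigmoid(z1) = [0.1301, 0.7109, 0.5498]
output = (-1.1)·(0.1301) + (-0.3)·(0.7109) + (0.8)·(0.5498) - 0.2 = -0.1165

-0.1165


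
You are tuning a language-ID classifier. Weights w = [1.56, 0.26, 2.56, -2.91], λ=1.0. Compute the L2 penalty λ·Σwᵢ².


‖w‖₂² = (1.56)² + (0.26)² + (2.56)² + (-2.91)²
     = 2.4336 + 0.0676 + 6.5536 + 8.4681
     = 17.5229
λ·‖w‖₂² = 1.0·17.5229 = 17.5229

17.5229


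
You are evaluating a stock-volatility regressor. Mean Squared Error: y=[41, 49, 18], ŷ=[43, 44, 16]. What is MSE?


Squared errors: (41-43)²=4, (49-44)²=25, (18-16)²=4
Sum = 33
MSE = 33/3 = 11

11


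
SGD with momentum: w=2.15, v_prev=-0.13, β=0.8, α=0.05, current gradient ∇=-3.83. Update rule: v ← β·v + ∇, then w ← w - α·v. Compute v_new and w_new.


v_new = 0.8·-0.13 - 3.83 = -0.104 - 3.83 = -3.934
w_new = 2.15 - 0.05·-3.934 = 2.15 + 0.1967 = 2.3467

v_new=-3.934, w_new=2.3467


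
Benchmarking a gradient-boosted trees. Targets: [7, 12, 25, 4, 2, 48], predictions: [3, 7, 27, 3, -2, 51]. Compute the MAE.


Absolute errors: |7-3|=4, |12-7|=5, |25-27|=2, |4-3|=1, |2+ 2|=4, |48-51|=3
Sum = 19
MAE = 19/6 = 19/6

19/6


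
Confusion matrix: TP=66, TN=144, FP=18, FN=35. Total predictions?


Total = TP + TN + FP + FN
= 66 + 144 + 18 + 35
= 263
(Predicted positive: 84, predicted negative: 179)

263


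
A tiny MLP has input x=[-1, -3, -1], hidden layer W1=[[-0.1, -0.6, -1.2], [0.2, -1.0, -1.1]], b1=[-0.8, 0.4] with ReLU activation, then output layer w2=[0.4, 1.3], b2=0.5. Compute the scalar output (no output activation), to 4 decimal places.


z1[0] = (-0.1)·(-1) + (-0.6)·(-3) + (-1.2)·(-1) - 0.8 = 2.3
z1[1] = (0.2)·(-1) + (-1.0)·(-3) + (-1.1)·(-1) + 0.4 = 4.3
h = ReLU(z1) = [2.3, 4.3]
output = (0.4)·(2.3) + (1.3)·(4.3) + 0.5 = 7.01

7.01


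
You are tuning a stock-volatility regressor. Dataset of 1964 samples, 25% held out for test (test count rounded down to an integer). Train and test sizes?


Test = ⌊1964·25/100⌋ = 491
Train = 1964 - 491 = 1473

Train: 1473, Test: 491


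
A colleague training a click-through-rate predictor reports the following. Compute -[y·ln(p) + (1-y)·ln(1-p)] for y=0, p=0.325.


BCE = -[y·ln(p) + (1-y)·ln(1-p)]
= -0 - 1·ln(1-0.325)
= -ln(0.675) = 0.393

0.393


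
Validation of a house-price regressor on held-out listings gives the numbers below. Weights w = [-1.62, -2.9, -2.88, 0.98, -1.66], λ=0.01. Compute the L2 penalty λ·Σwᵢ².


‖w‖₂² = (-1.62)² + (-2.9)² + (-2.88)² + (0.98)² + (-1.66)²
     = 2.6244 + 8.41 + 8.2944 + 0.9604 + 2.7556
     = 23.0448
λ·‖w‖₂² = 0.01·23.0448 = 0.230448

0.230448


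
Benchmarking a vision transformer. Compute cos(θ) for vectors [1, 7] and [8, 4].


A·B = 1·8 + 7·4 = 36
‖A‖ = √50 = 7.0711, ‖B‖ = √80 = 8.9443
cos = 36/(√50·√80) = 36/√4000 = 0.5692

0.5692


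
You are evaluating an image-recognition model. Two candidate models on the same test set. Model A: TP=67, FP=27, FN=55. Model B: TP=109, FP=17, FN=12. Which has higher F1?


Model A: P=67/94=0.7128, R=67/122=0.5492, F1=2PR/(P+R)=2TP/(2TP+FP+FN)=134/216=0.6204
Model B: P=109/126=0.8651, R=109/121=0.9008, F1=2PR/(P+R)=2TP/(2TP+FP+FN)=218/247=0.8826
0.6204 < 0.8826 → Model B

Model B


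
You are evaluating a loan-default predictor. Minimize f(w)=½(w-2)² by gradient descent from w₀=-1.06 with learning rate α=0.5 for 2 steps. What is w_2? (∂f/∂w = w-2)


step 1: grad = -1.06-2 = -3.06; w = -1.06 - 0.5·(-3.06) = 0.47
step 2: grad = 0.47-2 = -1.53; w = 0.47 - 0.5·(-1.53) = 1.235

1.235


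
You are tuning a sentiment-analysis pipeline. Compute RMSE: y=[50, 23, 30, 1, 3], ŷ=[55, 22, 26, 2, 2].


MSE = 44/5 = 8.8
RMSE = √(44/5) = 2.9665

2.9665


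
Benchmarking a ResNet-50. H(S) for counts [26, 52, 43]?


Probabilities: [26/121, 52/121, 43/121] ≈ [0.2149, 0.4298, 0.3554]
H = -((26/121)·log₂(26/121) + (52/121)·log₂(52/121) + (43/121)·log₂(43/121))
  = 1.5307 bits

1.5307 bits


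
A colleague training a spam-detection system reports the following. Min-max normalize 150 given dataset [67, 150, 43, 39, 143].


min=39, max=150
(150-39)/(150-39) = 111/111 = 1.0

1.0


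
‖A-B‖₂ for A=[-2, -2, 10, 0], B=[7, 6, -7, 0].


d = √((-2-7)² + (-2-6)² + (10+ 7)² + (0-0)²)
  = √(81 + 64 + 289 + 0)
  = √434 = 20.8327

20.8327


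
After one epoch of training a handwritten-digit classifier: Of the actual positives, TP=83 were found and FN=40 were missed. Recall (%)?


Recall = TP/(TP+FN)
= 83/(83+40)
= 83/123 = 67.48%

67.48%


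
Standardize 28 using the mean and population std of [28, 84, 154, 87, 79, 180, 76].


μ = 98.2857, σ = 47.6916
z = (28 - 98.2857)/47.6916 = -1.4738

-1.4738


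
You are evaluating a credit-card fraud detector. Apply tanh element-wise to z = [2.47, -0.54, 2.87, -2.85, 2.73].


tanh(2.47) = 0.9858
tanh(-0.54) = -0.493
tanh(2.87) = 0.9936
tanh(-2.85) = -0.9933
tanh(2.73) = 0.9915
result = [0.9858, -0.493, 0.9936, -0.9933, 0.9915]

[0.9858, -0.493, 0.9936, -0.9933, 0.9915]


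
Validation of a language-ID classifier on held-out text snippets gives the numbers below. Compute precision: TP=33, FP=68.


Precision = TP/(TP+FP)
= 33/(33+68)
= 33/101 = 32.67%

32.67%


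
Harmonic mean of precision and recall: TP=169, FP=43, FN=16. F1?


Precision = 169/212 = 0.7972
Recall = 169/185 = 0.9135
F1 = 2·P·R/(P+R) = 2·TP/(2·TP+FP+FN) = 338/(338+43+16) = 338/397 = 0.8514

0.8514


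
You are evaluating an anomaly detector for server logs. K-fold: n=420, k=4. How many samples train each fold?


Fold size = 420/4 = 105
Training per fold = 420 - 105 = 315

315


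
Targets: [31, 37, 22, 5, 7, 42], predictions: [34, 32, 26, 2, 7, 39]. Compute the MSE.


Squared errors: (31-34)²=9, (37-32)²=25, (22-26)²=16, (5-2)²=9, (7-7)²=0, (42-39)²=9
Sum = 68
MSE = 68/6 = 34/3

34/3


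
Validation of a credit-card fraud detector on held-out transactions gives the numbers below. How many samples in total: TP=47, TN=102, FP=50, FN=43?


Total = TP + TN + FP + FN
= 47 + 102 + 50 + 43
= 242
(Predicted positive: 97, predicted negative: 145)

242


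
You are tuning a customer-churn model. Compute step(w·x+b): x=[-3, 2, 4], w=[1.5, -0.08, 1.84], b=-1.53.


z = (-3)·(1.5) + (2)·(-0.08) + (4)·(1.84) - 1.53
  = 1.17
step(z) = 1 (z≥0)

1


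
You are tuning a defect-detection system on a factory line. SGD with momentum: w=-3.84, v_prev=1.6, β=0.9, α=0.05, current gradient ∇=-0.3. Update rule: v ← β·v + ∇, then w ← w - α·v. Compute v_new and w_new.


v_new = 0.9·1.6 - 0.3 = 1.44 - 0.3 = 1.14
w_new = -3.84 - 0.05·1.14 = -3.84 - 0.057 = -3.897

v_new=1.14, w_new=-3.897


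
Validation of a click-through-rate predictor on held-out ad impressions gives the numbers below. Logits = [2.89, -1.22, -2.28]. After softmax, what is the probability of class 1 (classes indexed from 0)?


Exponentials: e^2.89=17.9933, e^-1.22=0.2952, e^-2.28=0.1023
Sum = 18.3908
Softmax = [0.9784, 0.0161, 0.0056]
p[1] = 0.2952/18.3908 = 0.0161

0.0161


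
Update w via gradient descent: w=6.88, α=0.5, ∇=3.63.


w_new = w - α·∇
= 6.88 - 0.5·3.63
= 6.88 - 1.815
= 5.065

5.065


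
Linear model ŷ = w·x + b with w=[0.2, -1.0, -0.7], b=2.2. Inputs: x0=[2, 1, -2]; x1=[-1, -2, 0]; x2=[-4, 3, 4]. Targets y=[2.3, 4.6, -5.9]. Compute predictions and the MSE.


ŷ0 = (0.2)·(2) + (-1.0)·(1) + (-0.7)·(-2) + 2.2 = 3.0
ŷ1 = (0.2)·(-1) + (-1.0)·(-2) + (-0.7)·(0) + 2.2 = 4.0
ŷ2 = (0.2)·(-4) + (-1.0)·(3) + (-0.7)·(4) + 2.2 = -4.4
errors² = [0.49, 0.36, 2.25]
MSE = 3.1000/3 = 1.0333

1.0333


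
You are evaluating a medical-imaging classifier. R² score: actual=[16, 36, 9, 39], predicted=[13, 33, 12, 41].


ȳ = 25
SS_res = Σ(y-ŷ)² = 31
SS_tot = Σ(y-ȳ)² = 654
R² = 1 - SS_res/SS_tot = 1 - 0.0474 = 0.9526

0.9526


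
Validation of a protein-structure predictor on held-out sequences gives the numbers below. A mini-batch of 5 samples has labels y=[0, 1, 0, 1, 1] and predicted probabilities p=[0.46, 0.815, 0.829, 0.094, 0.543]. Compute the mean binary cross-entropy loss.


L[0] = -ln(1-0.46) = -ln(0.54) = 0.6162
L[1] = -ln(0.815) = 0.2046
L[2] = -ln(1-0.829) = -ln(0.171) = 1.7661
L[3] = -ln(0.094) = 2.3645
L[4] = -ln(0.543) = 0.6106
mean = (0.6162 + 0.2046 + 1.7661 + 2.3645 + 0.6106)/5 = 1.1124

1.1124


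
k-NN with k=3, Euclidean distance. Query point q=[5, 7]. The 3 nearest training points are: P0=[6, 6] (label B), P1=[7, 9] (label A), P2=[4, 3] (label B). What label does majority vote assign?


d(q,P0) = 1.4142  (label B)
d(q,P1) = 2.8284  (label A)
d(q,P2) = 4.1231  (label B)
Votes: A=1, B=2
Majority → B

B


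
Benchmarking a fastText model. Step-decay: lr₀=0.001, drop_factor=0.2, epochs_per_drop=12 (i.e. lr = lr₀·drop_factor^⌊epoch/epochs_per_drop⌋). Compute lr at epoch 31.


n_drops = ⌊31/12⌋ = 2
lr = 0.001·0.2^2 = 0.001·0.04 = 0.00004

0.00004


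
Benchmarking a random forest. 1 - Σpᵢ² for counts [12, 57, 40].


Probabilities: [12/109, 57/109, 40/109] ≈ [0.1101, 0.5229, 0.367]
Σpᵢ² = (144 + 3249 + 1600)/109² = 4993/11881
Gini = 1 - Σpᵢ² = 1 - 4993/11881 = 0.5797

0.5797


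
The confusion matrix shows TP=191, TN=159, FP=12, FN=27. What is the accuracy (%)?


Accuracy = (TP+TN)/(TP+TN+FP+FN)
= (191+159)/(389)
= 350/389 = 89.97%

89.97%


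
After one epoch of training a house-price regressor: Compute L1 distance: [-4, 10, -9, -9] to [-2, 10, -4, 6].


d = |-4+ 2| + |10-10| + |-9+ 4| + |-9-6|
  = 2 + 0 + 5 + 15
  = 22

22


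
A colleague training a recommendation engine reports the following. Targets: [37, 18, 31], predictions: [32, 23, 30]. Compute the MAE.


Absolute errors: |37-32|=5, |18-23|=5, |31-30|=1
Sum = 11
MAE = 11/3 = 11/3

11/3


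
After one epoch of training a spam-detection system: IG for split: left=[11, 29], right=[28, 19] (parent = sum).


Parent = [39, 48], H_parent = 0.9923
H_left = 0.8485 (n=40), H_right = 0.9734 (n=47)
H_children = (40/87)·0.8485 + (47/87)·0.9734 = 0.916
IG = 0.9923 - 0.916 = 0.0763

0.0763


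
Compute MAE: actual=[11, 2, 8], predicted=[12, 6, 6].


Absolute errors: |11-12|=1, |2-6|=4, |8-6|=2
Sum = 7
MAE = 7/3 = 7/3

7/3


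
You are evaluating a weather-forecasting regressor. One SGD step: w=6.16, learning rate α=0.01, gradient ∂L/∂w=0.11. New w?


w_new = w - α·∇
= 6.16 - 0.01·0.11
= 6.16 - 0.0011
= 6.1589

6.1589


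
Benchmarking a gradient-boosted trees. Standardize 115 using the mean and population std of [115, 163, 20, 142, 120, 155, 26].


μ = 105.8571, σ = 54.7968
z = (115 - 105.8571)/54.7968 = 0.1669

0.1669


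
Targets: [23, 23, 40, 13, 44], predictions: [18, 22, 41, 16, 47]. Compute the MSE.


Squared errors: (23-18)²=25, (23-22)²=1, (40-41)²=1, (13-16)²=9, (44-47)²=9
Sum = 45
MSE = 45/5 = 9

9


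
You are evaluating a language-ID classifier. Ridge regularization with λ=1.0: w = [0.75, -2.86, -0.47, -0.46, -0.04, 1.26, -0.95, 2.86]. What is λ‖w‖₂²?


‖w‖₂² = (0.75)² + (-2.86)² + (-0.47)² + (-0.46)² + (-0.04)² + (1.26)² + (-0.95)² + (2.86)²
     = 0.5625 + 8.1796 + 0.2209 + 0.2116 + 0.0016 + 1.5876 + 0.9025 + 8.1796
     = 19.8459
λ·‖w‖₂² = 1.0·19.8459 = 19.8459

19.8459


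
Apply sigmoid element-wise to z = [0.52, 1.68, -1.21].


σ(0.52) = 1/(1+e^-0.52) = 0.6271
σ(1.68) = 1/(1+e^-1.68) = 0.8429
σ(-1.21) = 1/(1+e^1.21) = 0.2297
result = [0.6271, 0.8429, 0.2297]

[0.6271, 0.8429, 0.2297]


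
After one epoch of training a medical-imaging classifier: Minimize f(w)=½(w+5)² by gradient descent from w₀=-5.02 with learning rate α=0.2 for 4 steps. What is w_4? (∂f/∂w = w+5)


step 1: grad = -5.02+5 = -0.02; w = -5.02 - 0.2·(-0.02) = -5.016
step 2: grad = -5.016+5 = -0.016; w = -5.016 - 0.2·(-0.016) = -5.0128
step 3: grad = -5.0128+5 = -0.0128; w = -5.0128 - 0.2·(-0.0128) = -5.01024
step 4: grad = -5.01024+5 = -0.01024; w = -5.01024 - 0.2·(-0.01024) = -5.008192

-5.008192


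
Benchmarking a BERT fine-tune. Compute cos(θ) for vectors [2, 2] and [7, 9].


A·B = 2·7 + 2·9 = 32
‖A‖ = √8 = 2.8284, ‖B‖ = √130 = 11.4018
cos = 32/(√8·√130) = 32/√1040 = 0.9923

0.9923


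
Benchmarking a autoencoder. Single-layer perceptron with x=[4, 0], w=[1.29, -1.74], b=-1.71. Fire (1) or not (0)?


z = (4)·(1.29) + (0)·(-1.74) - 1.71
  = 3.45
step(z) = 1 (z≥0)

1


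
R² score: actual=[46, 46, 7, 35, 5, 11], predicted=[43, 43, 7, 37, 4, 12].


ȳ = 25
SS_res = Σ(y-ŷ)² = 24
SS_tot = Σ(y-ȳ)² = 1902
R² = 1 - SS_res/SS_tot = 1 - 0.0126 = 0.9874

0.9874


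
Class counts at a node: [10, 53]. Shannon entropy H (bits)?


Probabilities: [10/63, 53/63] ≈ [0.1587, 0.8413]
H = -((10/63)·log₂(10/63) + (53/63)·log₂(53/63))
  = 0.6313 bits

0.6313 bits


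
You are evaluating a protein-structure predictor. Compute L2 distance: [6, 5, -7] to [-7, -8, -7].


d = √((6+ 7)² + (5+ 8)² + (-7+ 7)²)
  = √(169 + 169 + 0)
  = √338 = 18.3848

18.3848


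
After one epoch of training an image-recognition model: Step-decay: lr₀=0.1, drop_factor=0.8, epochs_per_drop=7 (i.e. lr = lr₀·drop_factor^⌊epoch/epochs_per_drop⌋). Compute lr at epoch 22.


n_drops = ⌊22/7⌋ = 3
lr = 0.1·0.8^3 = 0.1·0.512 = 0.0512

0.0512


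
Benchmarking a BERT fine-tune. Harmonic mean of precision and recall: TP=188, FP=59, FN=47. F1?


Precision = 188/247 = 0.7611
Recall = 188/235 = 0.8
F1 = 2·P·R/(P+R) = 2·TP/(2·TP+FP+FN) = 376/(376+59+47) = 376/482 = 0.7801

0.7801


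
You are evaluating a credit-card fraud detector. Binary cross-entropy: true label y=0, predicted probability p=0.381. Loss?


BCE = -[y·ln(p) + (1-y)·ln(1-p)]
= -0 - 1·ln(1-0.381)
= -ln(0.619) = 0.4797

0.4797


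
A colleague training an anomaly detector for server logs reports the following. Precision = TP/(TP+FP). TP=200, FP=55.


Precision = TP/(TP+FP)
= 200/(200+55)
= 200/255 = 78.43%

78.43%


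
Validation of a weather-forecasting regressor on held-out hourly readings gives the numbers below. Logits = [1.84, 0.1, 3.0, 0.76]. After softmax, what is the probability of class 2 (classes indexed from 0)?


Exponentials: e^1.84=6.2965, e^0.1=1.1052, e^3.0=20.0855, e^0.76=2.1383
Sum = 29.6255
Softmax = [0.2125, 0.0373, 0.678, 0.0722]
p[2] = 20.0855/29.6255 = 0.678

0.678


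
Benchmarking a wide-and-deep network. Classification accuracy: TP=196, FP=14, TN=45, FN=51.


Accuracy = (TP+TN)/(TP+TN+FP+FN)
= (196+45)/(306)
= 241/306 = 78.76%

78.76%


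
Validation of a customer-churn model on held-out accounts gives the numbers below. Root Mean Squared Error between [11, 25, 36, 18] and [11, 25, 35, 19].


MSE = 2/4 = 0.5
RMSE = √(2/4) = 0.7071

0.7071


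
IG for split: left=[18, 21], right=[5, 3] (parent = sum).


Parent = [23, 24], H_parent = 0.9997
H_left = 0.9957 (n=39), H_right = 0.9544 (n=8)
H_children = (39/47)·0.9957 + (8/47)·0.9544 = 0.9887
IG = 0.9997 - 0.9887 = 0.011

0.011


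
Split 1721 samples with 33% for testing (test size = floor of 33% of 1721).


Test = ⌊1721·33/100⌋ = 567
Train = 1721 - 567 = 1154

Train: 1154, Test: 567


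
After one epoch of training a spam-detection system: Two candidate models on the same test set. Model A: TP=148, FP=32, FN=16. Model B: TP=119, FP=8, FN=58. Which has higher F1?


Model A: P=148/180=0.8222, R=148/164=0.9024, F1=2PR/(P+R)=2TP/(2TP+FP+FN)=296/344=0.8605
Model B: P=119/127=0.937, R=119/177=0.6723, F1=2PR/(P+R)=2TP/(2TP+FP+FN)=238/304=0.7829
0.8605 > 0.7829 → Model A

Model A


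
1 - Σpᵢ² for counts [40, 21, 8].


Probabilities: [40/69, 21/69, 8/69] ≈ [0.5797, 0.3043, 0.1159]
Σpᵢ² = (1600 + 441 + 64)/69² = 2105/4761
Gini = 1 - Σpᵢ² = 1 - 2105/4761 = 0.5579

0.5579


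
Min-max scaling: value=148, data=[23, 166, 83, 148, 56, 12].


min=12, max=166
(148-12)/(166-12) = 136/154 = 0.8831

0.8831


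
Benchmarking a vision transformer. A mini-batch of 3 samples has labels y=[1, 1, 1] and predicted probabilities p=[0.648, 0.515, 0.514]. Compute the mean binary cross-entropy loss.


L[0] = -ln(0.648) = 0.4339
L[1] = -ln(0.515) = 0.6636
L[2] = -ln(0.514) = 0.6655
mean = (0.4339 + 0.6636 + 0.6655)/3 = 0.5877

0.5877


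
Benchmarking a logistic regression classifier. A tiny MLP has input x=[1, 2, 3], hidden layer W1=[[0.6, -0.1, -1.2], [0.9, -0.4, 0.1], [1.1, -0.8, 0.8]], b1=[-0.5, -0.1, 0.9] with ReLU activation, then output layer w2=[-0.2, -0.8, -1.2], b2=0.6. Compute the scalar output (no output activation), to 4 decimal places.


z1[0] = (0.6)·(1) + (-0.1)·(2) + (-1.2)·(3) - 0.5 = -3.7
z1[1] = (0.9)·(1) + (-0.4)·(2) + (0.1)·(3) - 0.1 = 0.3
z1[2] = (1.1)·(1) + (-0.8)·(2) + (0.8)·(3) + 0.9 = 2.8
h = ReLU(z1) = [0.0, 0.3, 2.8]
output = (-0.2)·(0.0) + (-0.8)·(0.3) + (-1.2)·(2.8) + 0.6 = -3.0

-3.0


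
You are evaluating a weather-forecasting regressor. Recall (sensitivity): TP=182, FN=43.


Recall = TP/(TP+FN)
= 182/(182+43)
= 182/225 = 80.89%

80.89%


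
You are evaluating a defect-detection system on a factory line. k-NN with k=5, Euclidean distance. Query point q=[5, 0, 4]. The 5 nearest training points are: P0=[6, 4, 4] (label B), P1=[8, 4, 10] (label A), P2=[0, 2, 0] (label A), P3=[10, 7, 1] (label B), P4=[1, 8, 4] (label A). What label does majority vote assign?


d(q,P0) = 4.1231  (label B)
d(q,P1) = 7.8102  (label A)
d(q,P2) = 6.7082  (label A)
d(q,P3) = 9.1104  (label B)
d(q,P4) = 8.9443  (label A)
Votes: A=3, B=2
Majority → A

A


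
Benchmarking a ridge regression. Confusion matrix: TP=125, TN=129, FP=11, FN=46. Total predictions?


Total = TP + TN + FP + FN
= 125 + 129 + 11 + 46
= 311
(Predicted positive: 136, predicted negative: 175)

311


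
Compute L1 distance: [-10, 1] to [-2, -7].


d = |-10+ 2| + |1+ 7|
  = 8 + 8
  = 16

16


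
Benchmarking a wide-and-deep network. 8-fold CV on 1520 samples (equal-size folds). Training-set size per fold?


Fold size = 1520/8 = 190
Training per fold = 1520 - 190 = 1330

1330


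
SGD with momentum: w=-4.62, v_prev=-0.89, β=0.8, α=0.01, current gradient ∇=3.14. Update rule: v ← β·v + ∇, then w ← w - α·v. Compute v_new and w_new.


v_new = 0.8·-0.89 + 3.14 = -0.712 + 3.14 = 2.428
w_new = -4.62 - 0.01·2.428 = -4.62 - 0.02428 = -4.64428

v_new=2.428, w_new=-4.64428


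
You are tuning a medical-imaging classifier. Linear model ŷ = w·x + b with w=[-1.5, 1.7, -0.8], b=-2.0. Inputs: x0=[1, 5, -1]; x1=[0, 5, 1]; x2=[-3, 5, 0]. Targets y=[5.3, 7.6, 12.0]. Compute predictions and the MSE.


ŷ0 = (-1.5)·(1) + (1.7)·(5) + (-0.8)·(-1) - 2.0 = 5.8
ŷ1 = (-1.5)·(0) + (1.7)·(5) + (-0.8)·(1) - 2.0 = 5.7
ŷ2 = (-1.5)·(-3) + (1.7)·(5) + (-0.8)·(0) - 2.0 = 11.0
errors² = [0.25, 3.61, 1.0]
MSE = 4.8600/3 = 1.62

1.62


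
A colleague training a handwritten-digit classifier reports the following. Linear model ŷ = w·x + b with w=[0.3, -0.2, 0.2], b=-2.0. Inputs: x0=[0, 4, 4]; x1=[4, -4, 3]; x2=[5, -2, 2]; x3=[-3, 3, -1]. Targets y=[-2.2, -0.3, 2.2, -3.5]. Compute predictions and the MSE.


ŷ0 = (0.3)·(0) + (-0.2)·(4) + (0.2)·(4) - 2.0 = -2.0
ŷ1 = (0.3)·(4) + (-0.2)·(-4) + (0.2)·(3) - 2.0 = 0.6
ŷ2 = (0.3)·(5) + (-0.2)·(-2) + (0.2)·(2) - 2.0 = 0.3
ŷ3 = (0.3)·(-3) + (-0.2)·(3) + (0.2)·(-1) - 2.0 = -3.7
errors² = [0.04, 0.81, 3.61, 0.04]
MSE = 4.5000/4 = 1.125

1.125


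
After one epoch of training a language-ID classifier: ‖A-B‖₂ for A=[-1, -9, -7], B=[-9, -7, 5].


d = √((-1+ 9)² + (-9+ 7)² + (-7-5)²)
  = √(64 + 4 + 144)
  = √212 = 14.5602

14.5602


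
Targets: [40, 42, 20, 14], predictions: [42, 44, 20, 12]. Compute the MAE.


Absolute errors: |40-42|=2, |42-44|=2, |20-20|=0, |14-12|=2
Sum = 6
MAE = 6/4 = 3/2

3/2


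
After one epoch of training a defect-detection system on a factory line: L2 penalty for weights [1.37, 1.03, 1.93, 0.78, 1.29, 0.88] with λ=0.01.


‖w‖₂² = (1.37)² + (1.03)² + (1.93)² + (0.78)² + (1.29)² + (0.88)²
     = 1.8769 + 1.0609 + 3.7249 + 0.6084 + 1.6641 + 0.7744
     = 9.7096
λ·‖w‖₂² = 0.01·9.7096 = 0.097096

0.097096


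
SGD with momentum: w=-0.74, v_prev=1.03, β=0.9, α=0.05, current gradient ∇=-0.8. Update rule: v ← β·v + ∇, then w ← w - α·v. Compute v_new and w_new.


v_new = 0.9·1.03 - 0.8 = 0.927 - 0.8 = 0.127
w_new = -0.74 - 0.05·0.127 = -0.74 - 0.00635 = -0.74635

v_new=0.127, w_new=-0.74635


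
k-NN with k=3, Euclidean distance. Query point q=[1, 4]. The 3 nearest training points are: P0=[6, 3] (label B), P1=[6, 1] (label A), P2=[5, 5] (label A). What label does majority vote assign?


d(q,P0) = 5.099  (label B)
d(q,P1) = 5.831  (label A)
d(q,P2) = 4.1231  (label A)
Votes: A=2, B=1
Majority → A

A


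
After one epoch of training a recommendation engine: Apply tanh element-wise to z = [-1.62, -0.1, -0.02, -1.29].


tanh(-1.62) = -0.9246
tanh(-0.1) = -0.0997
tanh(-0.02) = -0.02
tanh(-1.29) = -0.8591
result = [-0.9246, -0.0997, -0.02, -0.8591]

[-0.9246, -0.0997, -0.02, -0.8591]


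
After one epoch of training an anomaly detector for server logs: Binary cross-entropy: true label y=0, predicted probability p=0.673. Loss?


BCE = -[y·ln(p) + (1-y)·ln(1-p)]
= -0 - 1·ln(1-0.673)
= -ln(0.327) = 1.1178

1.1178


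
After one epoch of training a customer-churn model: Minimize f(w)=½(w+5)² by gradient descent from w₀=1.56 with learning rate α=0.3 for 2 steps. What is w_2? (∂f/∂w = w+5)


step 1: grad = 1.56+5 = 6.56; w = 1.56 - 0.3·(6.56) = -0.408
step 2: grad = -0.408+5 = 4.592; w = -0.408 - 0.3·(4.592) = -1.7856

-1.7856


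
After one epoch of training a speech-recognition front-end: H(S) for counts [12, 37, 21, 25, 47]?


Probabilities: [12/142, 37/142, 21/142, 25/142, 47/142] ≈ [0.0845, 0.2606, 0.1479, 0.1761, 0.331]
H = -((12/142)·log₂(12/142) + (37/142)·log₂(37/142) + (21/142)·log₂(21/142) + (25/142)·log₂(25/142) + (47/142)·log₂(47/142))
  = 2.1838 bits

2.1838 bits


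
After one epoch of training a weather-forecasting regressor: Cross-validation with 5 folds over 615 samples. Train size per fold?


Fold size = 615/5 = 123
Training per fold = 615 - 123 = 492

492


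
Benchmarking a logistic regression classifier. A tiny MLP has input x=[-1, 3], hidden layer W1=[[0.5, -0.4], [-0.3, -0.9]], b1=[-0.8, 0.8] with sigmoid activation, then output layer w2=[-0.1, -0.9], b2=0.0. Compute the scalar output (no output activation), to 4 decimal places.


z1[0] = (0.5)·(-1) + (-0.4)·(3) - 0.8 = -2.5
z1[1] = (-0.3)·(-1) + (-0.9)·(3) + 0.8 = -1.6
h = sigmoid(z1) = [0.0759, 0.168]
output = (-0.1)·(0.0759) + (-0.9)·(0.168) + 0.0 = -0.1588

-0.1588


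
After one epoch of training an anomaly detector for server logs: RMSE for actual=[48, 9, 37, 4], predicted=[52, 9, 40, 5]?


MSE = 26/4 = 6.5
RMSE = √(26/4) = 2.5495

2.5495


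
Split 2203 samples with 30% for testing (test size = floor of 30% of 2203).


Test = ⌊2203·30/100⌋ = 660
Train = 2203 - 660 = 1543

Train: 1543, Test: 660


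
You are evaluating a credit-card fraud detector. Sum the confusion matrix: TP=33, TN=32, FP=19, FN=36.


Total = TP + TN + FP + FN
= 33 + 32 + 19 + 36
= 120
(Predicted positive: 52, predicted negative: 68)

120


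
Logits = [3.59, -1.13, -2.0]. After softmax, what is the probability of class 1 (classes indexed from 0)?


Exponentials: e^3.59=36.2341, e^-1.13=0.323, e^-2.0=0.1353
Sum = 36.6924
Softmax = [0.9875, 0.0088, 0.0037]
p[1] = 0.323/36.6924 = 0.0088

0.0088


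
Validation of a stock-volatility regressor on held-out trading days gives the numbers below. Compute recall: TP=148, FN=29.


Recall = TP/(TP+FN)
= 148/(148+29)
= 148/177 = 83.62%

83.62%


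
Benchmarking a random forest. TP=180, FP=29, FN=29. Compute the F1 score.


Precision = 180/209 = 0.8612
Recall = 180/209 = 0.8612
F1 = 2·P·R/(P+R) = 2·TP/(2·TP+FP+FN) = 360/(360+29+29) = 360/418 = 0.8612

0.8612


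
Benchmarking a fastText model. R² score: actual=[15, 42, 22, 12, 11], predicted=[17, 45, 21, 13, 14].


ȳ = 20.4
SS_res = Σ(y-ŷ)² = 24
SS_tot = Σ(y-ȳ)² = 657.2
R² = 1 - SS_res/SS_tot = 1 - 0.0365 = 0.9635

0.9635


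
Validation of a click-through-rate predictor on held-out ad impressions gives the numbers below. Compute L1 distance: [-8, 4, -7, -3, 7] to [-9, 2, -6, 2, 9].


d = |-8+ 9| + |4-2| + |-7+ 6| + |-3-2| + |7-9|
  = 1 + 2 + 1 + 5 + 2
  = 11

11


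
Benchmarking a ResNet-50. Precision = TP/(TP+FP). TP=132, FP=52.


Precision = TP/(TP+FP)
= 132/(132+52)
= 132/184 = 71.74%

71.74%


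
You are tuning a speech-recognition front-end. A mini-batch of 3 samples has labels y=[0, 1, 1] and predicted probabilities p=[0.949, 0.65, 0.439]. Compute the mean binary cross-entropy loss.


L[0] = -ln(1-0.949) = -ln(0.051) = 2.9759
L[1] = -ln(0.65) = 0.4308
L[2] = -ln(0.439) = 0.8233
mean = (2.9759 + 0.4308 + 0.8233)/3 = 1.41

1.41


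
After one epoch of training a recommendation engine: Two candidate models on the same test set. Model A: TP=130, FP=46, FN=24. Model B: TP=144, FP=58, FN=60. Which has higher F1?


Model A: P=130/176=0.7386, R=130/154=0.8442, F1=2PR/(P+R)=2TP/(2TP+FP+FN)=260/330=0.7879
Model B: P=144/202=0.7129, R=144/204=0.7059, F1=2PR/(P+R)=2TP/(2TP+FP+FN)=288/406=0.7094
0.7879 > 0.7094 → Model A

Model A


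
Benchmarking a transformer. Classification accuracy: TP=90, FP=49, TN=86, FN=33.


Accuracy = (TP+TN)/(TP+TN+FP+FN)
= (90+86)/(258)
= 176/258 = 68.22%

68.22%


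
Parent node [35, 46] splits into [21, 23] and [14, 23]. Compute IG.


Parent = [35, 46], H_parent = 0.9867
H_left = 0.9985 (n=44), H_right = 0.9569 (n=37)
H_children = (44/81)·0.9985 + (37/81)·0.9569 = 0.9795
IG = 0.9867 - 0.9795 = 0.0072

0.0072


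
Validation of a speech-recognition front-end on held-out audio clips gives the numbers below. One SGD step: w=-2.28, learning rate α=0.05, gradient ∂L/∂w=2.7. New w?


w_new = w - α·∇
= -2.28 - 0.05·2.7
= -2.28 - 0.135
= -2.415

-2.415


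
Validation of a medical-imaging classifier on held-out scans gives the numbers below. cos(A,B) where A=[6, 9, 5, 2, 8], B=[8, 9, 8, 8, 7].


A·B = 6·8 + 9·9 + 5·8 + 2·8 + 8·7 = 241
‖A‖ = √210 = 14.4914, ‖B‖ = √322 = 17.9444
cos = 241/(√210·√322) = 241/√67620 = 0.9268

0.9268


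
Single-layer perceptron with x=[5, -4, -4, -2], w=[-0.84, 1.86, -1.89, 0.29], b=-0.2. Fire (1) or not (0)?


z = (5)·(-0.84) + (-4)·(1.86) + (-4)·(-1.89) + (-2)·(0.29) - 0.2
  = -4.86
step(z) = 0 (z<0)

0


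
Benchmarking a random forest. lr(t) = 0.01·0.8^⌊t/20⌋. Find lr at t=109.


n_drops = ⌊109/20⌋ = 5
lr = 0.01·0.8^5 = 0.01·0.32768 = 0.0032768

0.0032768


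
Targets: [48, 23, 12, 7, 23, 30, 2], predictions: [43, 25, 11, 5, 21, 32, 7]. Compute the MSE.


Squared errors: (48-43)²=25, (23-25)²=4, (12-11)²=1, (7-5)²=4, (23-21)²=4, (30-32)²=4, (2-7)²=25
Sum = 67
MSE = 67/7 = 67/7

67/7


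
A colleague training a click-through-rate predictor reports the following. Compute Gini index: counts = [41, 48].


Probabilities: [41/89, 48/89] ≈ [0.4607, 0.5393]
Σpᵢ² = (1681 + 2304)/89² = 3985/7921
Gini = 1 - Σpᵢ² = 1 - 3985/7921 = 0.4969

0.4969


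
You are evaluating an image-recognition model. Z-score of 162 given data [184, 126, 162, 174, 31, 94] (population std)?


μ = 128.5, σ = 53.1907
z = (162 - 128.5)/53.1907 = 0.6298

0.6298


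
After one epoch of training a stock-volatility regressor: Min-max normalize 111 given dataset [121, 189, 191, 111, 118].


min=111, max=191
(111-111)/(191-111) = 0/80 = 0.0

0.0


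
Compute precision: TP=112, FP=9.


Precision = TP/(TP+FP)
= 112/(112+9)
= 112/121 = 92.56%

92.56%


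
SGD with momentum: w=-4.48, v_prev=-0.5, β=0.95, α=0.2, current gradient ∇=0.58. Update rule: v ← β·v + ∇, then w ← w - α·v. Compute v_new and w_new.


v_new = 0.95·-0.5 + 0.58 = -0.475 + 0.58 = 0.105
w_new = -4.48 - 0.2·0.105 = -4.48 - 0.021 = -4.501

v_new=0.105, w_new=-4.501
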